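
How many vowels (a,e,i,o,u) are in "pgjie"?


Input: pgjie
Checking each character:
  'p' at position 0: consonant
  'g' at position 1: consonant
  'j' at position 2: consonant
  'i' at position 3: vowel (running total: 1)
  'e' at position 4: vowel (running total: 2)
Total vowels: 2

2


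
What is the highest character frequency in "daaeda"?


Input: daaeda
Character counts:
  'a': 3
  'd': 2
  'e': 1
Maximum frequency: 3

3


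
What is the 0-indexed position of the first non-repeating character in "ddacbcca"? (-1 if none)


Input: ddacbcca
Character frequencies:
  'a': 2
  'b': 1
  'c': 3
  'd': 2
Scanning left to right for freq == 1:
  Position 0 ('d'): freq=2, skip
  Position 1 ('d'): freq=2, skip
  Position 2 ('a'): freq=2, skip
  Position 3 ('c'): freq=3, skip
  Position 4 ('b'): unique! => answer = 4

4


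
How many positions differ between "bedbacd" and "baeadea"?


Comparing "bedbacd" and "baeadea" position by position:
  Position 0: 'b' vs 'b' => same
  Position 1: 'e' vs 'a' => DIFFER
  Position 2: 'd' vs 'e' => DIFFER
  Position 3: 'b' vs 'a' => DIFFER
  Position 4: 'a' vs 'd' => DIFFER
  Position 5: 'c' vs 'e' => DIFFER
  Position 6: 'd' vs 'a' => DIFFER
Positions that differ: 6

6


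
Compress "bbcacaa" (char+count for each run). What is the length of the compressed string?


Input: bbcacaa
Runs:
  'b' x 2 => "b2"
  'c' x 1 => "c1"
  'a' x 1 => "a1"
  'c' x 1 => "c1"
  'a' x 2 => "a2"
Compressed: "b2c1a1c1a2"
Compressed length: 10

10


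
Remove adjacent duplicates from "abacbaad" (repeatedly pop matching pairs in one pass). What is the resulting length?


Input: abacbaad
Stack-based adjacent duplicate removal:
  Read 'a': push. Stack: a
  Read 'b': push. Stack: ab
  Read 'a': push. Stack: aba
  Read 'c': push. Stack: abac
  Read 'b': push. Stack: abacb
  Read 'a': push. Stack: abacba
  Read 'a': matches stack top 'a' => pop. Stack: abacb
  Read 'd': push. Stack: abacbd
Final stack: "abacbd" (length 6)

6


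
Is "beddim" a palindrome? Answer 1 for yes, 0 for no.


Input: beddim
Reversed: middeb
  Compare pos 0 ('b') with pos 5 ('m'): MISMATCH
  Compare pos 1 ('e') with pos 4 ('i'): MISMATCH
  Compare pos 2 ('d') with pos 3 ('d'): match
Result: not a palindrome

0


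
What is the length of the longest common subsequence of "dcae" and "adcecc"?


LCS of "dcae" and "adcecc"
DP table:
           a    d    c    e    c    c
      0    0    0    0    0    0    0
  d   0    0    1    1    1    1    1
  c   0    0    1    2    2    2    2
  a   0    1    1    2    2    2    2
  e   0    1    1    2    3    3    3
LCS length = dp[4][6] = 3

3


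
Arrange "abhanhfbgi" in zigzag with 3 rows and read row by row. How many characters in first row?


Zigzag "abhanhfbgi" into 3 rows:
Placing characters:
  'a' => row 0
  'b' => row 1
  'h' => row 2
  'a' => row 1
  'n' => row 0
  'h' => row 1
  'f' => row 2
  'b' => row 1
  'g' => row 0
  'i' => row 1
Rows:
  Row 0: "ang"
  Row 1: "bahbi"
  Row 2: "hf"
First row length: 3

3


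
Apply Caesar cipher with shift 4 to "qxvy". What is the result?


Caesar cipher: shift "qxvy" by 4
  'q' (pos 16) + 4 = pos 20 = 'u'
  'x' (pos 23) + 4 = pos 1 = 'b'
  'v' (pos 21) + 4 = pos 25 = 'z'
  'y' (pos 24) + 4 = pos 2 = 'c'
Result: ubzc

ubzc


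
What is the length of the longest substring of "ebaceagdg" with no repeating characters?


Input: "ebaceagdg"
Sliding window (track last position of each char):
  Position 0 ('e'): window [0,0] length 1 -- new best
  Position 1 ('b'): window [0,1] length 2 -- new best
  Position 2 ('a'): window [0,2] length 3 -- new best
  Position 3 ('c'): window [0,3] length 4 -- new best
  Position 4 ('e'): repeat (last at 0), move window start to 1
  Position 4 ('e'): window [1,4] length 4
  Position 5 ('a'): repeat (last at 2), move window start to 3
  Position 5 ('a'): window [3,5] length 3
  Position 6 ('g'): window [3,6] length 4
  Position 7 ('d'): window [3,7] length 5 -- new best
  Position 8 ('g'): repeat (last at 6), move window start to 7
  Position 8 ('g'): window [7,8] length 2
Longest substring with no repeats: "ceagd" with length 5

5


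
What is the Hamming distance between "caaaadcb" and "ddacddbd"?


Comparing "caaaadcb" and "ddacddbd" position by position:
  Position 0: 'c' vs 'd' => differ
  Position 1: 'a' vs 'd' => differ
  Position 2: 'a' vs 'a' => same
  Position 3: 'a' vs 'c' => differ
  Position 4: 'a' vs 'd' => differ
  Position 5: 'd' vs 'd' => same
  Position 6: 'c' vs 'b' => differ
  Position 7: 'b' vs 'd' => differ
Total differences (Hamming distance): 6

6


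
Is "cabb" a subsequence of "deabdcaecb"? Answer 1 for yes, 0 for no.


Check if "cabb" is a subsequence of "deabdcaecb"
Greedy scan:
  Position 0 ('d'): no match needed
  Position 1 ('e'): no match needed
  Position 2 ('a'): no match needed
  Position 3 ('b'): no match needed
  Position 4 ('d'): no match needed
  Position 5 ('c'): matches sub[0] = 'c'
  Position 6 ('a'): matches sub[1] = 'a'
  Position 7 ('e'): no match needed
  Position 8 ('c'): no match needed
  Position 9 ('b'): matches sub[2] = 'b'
Only matched 3/4 characters => not a subsequence

0


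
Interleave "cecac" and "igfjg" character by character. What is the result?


Interleaving "cecac" and "igfjg":
  Position 0: 'c' from first, 'i' from second => "ci"
  Position 1: 'e' from first, 'g' from second => "eg"
  Position 2: 'c' from first, 'f' from second => "cf"
  Position 3: 'a' from first, 'j' from second => "aj"
  Position 4: 'c' from first, 'g' from second => "cg"
Result: ciegcfajcg

ciegcfajcg


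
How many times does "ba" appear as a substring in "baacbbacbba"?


Searching for "ba" in "baacbbacbba"
Scanning each position:
  Position 0: "ba" => MATCH
  Position 1: "aa" => no
  Position 2: "ac" => no
  Position 3: "cb" => no
  Position 4: "bb" => no
  Position 5: "ba" => MATCH
  Position 6: "ac" => no
  Position 7: "cb" => no
  Position 8: "bb" => no
  Position 9: "ba" => MATCH
Total occurrences: 3

3


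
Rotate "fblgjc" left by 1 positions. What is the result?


Input: "fblgjc", rotate left by 1
First 1 characters: "f"
Remaining characters: "blgjc"
Concatenate remaining + first: "blgjc" + "f" = "blgjcf"

blgjcf


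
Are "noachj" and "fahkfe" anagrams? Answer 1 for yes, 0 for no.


Strings: "noachj", "fahkfe"
Sorted first:  achjno
Sorted second: aeffhk
Differ at position 1: 'c' vs 'e' => not anagrams

0


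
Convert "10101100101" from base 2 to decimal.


Input: "10101100101" in base 2
Positional expansion:
  Digit '1' (value 1) x 2^10 = 1024
  Digit '0' (value 0) x 2^9 = 0
  Digit '1' (value 1) x 2^8 = 256
  Digit '0' (value 0) x 2^7 = 0
  Digit '1' (value 1) x 2^6 = 64
  Digit '1' (value 1) x 2^5 = 32
  Digit '0' (value 0) x 2^4 = 0
  Digit '0' (value 0) x 2^3 = 0
  Digit '1' (value 1) x 2^2 = 4
  Digit '0' (value 0) x 2^1 = 0
  Digit '1' (value 1) x 2^0 = 1
Sum = 1381

1381


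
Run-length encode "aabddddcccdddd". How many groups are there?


Input: aabddddcccdddd
Scanning for consecutive runs:
  Group 1: 'a' x 2 (positions 0-1)
  Group 2: 'b' x 1 (positions 2-2)
  Group 3: 'd' x 4 (positions 3-6)
  Group 4: 'c' x 3 (positions 7-9)
  Group 5: 'd' x 4 (positions 10-13)
Total groups: 5

5


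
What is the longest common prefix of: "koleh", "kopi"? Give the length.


Words: koleh, kopi
  Position 0: all 'k' => match
  Position 1: all 'o' => match
  Position 2: ('l', 'p') => mismatch, stop
LCP = "ko" (length 2)

2


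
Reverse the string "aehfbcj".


Input: aehfbcj
Reading characters right to left:
  Position 6: 'j'
  Position 5: 'c'
  Position 4: 'b'
  Position 3: 'f'
  Position 2: 'h'
  Position 1: 'e'
  Position 0: 'a'
Reversed: jcbfhea

jcbfhea


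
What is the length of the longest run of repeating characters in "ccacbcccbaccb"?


Input: "ccacbcccbaccb"
Scanning for longest run:
  Position 1 ('c'): continues run of 'c', length=2
  Position 2 ('a'): new char, reset run to 1
  Position 3 ('c'): new char, reset run to 1
  Position 4 ('b'): new char, reset run to 1
  Position 5 ('c'): new char, reset run to 1
  Position 6 ('c'): continues run of 'c', length=2
  Position 7 ('c'): continues run of 'c', length=3
  Position 8 ('b'): new char, reset run to 1
  Position 9 ('a'): new char, reset run to 1
  Position 10 ('c'): new char, reset run to 1
  Position 11 ('c'): continues run of 'c', length=2
  Position 12 ('b'): new char, reset run to 1
Longest run: 'c' with length 3

3


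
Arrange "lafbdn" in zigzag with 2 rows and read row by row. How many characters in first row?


Zigzag "lafbdn" into 2 rows:
Placing characters:
  'l' => row 0
  'a' => row 1
  'f' => row 0
  'b' => row 1
  'd' => row 0
  'n' => row 1
Rows:
  Row 0: "lfd"
  Row 1: "abn"
First row length: 3

3


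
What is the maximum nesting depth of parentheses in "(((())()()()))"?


Input: "(((())()()()))"
Tracking depth:
  Position 0 '(': depth becomes 1
  Position 1 '(': depth becomes 2
  Position 2 '(': depth becomes 3
  Position 3 '(': depth becomes 4
  Position 4 ')': depth becomes 3
  Position 5 ')': depth becomes 2
  Position 6 '(': depth becomes 3
  Position 7 ')': depth becomes 2
  Position 8 '(': depth becomes 3
  Position 9 ')': depth becomes 2
  Position 10 '(': depth becomes 3
  Position 11 ')': depth becomes 2
  Position 12 ')': depth becomes 1
  Position 13 ')': depth becomes 0
Maximum depth reached: 4

4


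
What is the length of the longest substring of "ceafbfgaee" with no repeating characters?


Input: "ceafbfgaee"
Sliding window (track last position of each char):
  Position 0 ('c'): window [0,0] length 1 -- new best
  Position 1 ('e'): window [0,1] length 2 -- new best
  Position 2 ('a'): window [0,2] length 3 -- new best
  Position 3 ('f'): window [0,3] length 4 -- new best
  Position 4 ('b'): window [0,4] length 5 -- new best
  Position 5 ('f'): repeat (last at 3), move window start to 4
  Position 5 ('f'): window [4,5] length 2
  Position 6 ('g'): window [4,6] length 3
  Position 7 ('a'): window [4,7] length 4
  Position 8 ('e'): window [4,8] length 5
  Position 9 ('e'): repeat (last at 8), move window start to 9
  Position 9 ('e'): window [9,9] length 1
Longest substring with no repeats: "ceafb" with length 5

5


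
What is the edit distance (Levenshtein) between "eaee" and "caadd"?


Computing edit distance: "eaee" -> "caadd"
DP table:
           c    a    a    d    d
      0    1    2    3    4    5
  e   1    1    2    3    4    5
  a   2    2    1    2    3    4
  e   3    3    2    2    3    4
  e   4    4    3    3    3    4
Edit distance = dp[4][5] = 4

4


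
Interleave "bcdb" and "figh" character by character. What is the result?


Interleaving "bcdb" and "figh":
  Position 0: 'b' from first, 'f' from second => "bf"
  Position 1: 'c' from first, 'i' from second => "ci"
  Position 2: 'd' from first, 'g' from second => "dg"
  Position 3: 'b' from first, 'h' from second => "bh"
Result: bfcidgbh

bfcidgbh


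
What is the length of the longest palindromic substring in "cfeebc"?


Input: "cfeebc"
Checking substrings for palindromes:
  [2:4] "ee" (len 2) => palindrome
Longest palindromic substring: "ee" with length 2

2


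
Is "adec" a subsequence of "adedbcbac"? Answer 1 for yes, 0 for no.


Check if "adec" is a subsequence of "adedbcbac"
Greedy scan:
  Position 0 ('a'): matches sub[0] = 'a'
  Position 1 ('d'): matches sub[1] = 'd'
  Position 2 ('e'): matches sub[2] = 'e'
  Position 3 ('d'): no match needed
  Position 4 ('b'): no match needed
  Position 5 ('c'): matches sub[3] = 'c'
  Position 6 ('b'): no match needed
  Position 7 ('a'): no match needed
  Position 8 ('c'): no match needed
All 4 characters matched => is a subsequence

1


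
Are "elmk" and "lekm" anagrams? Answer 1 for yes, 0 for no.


Strings: "elmk", "lekm"
Sorted first:  eklm
Sorted second: eklm
Sorted forms match => anagrams

1


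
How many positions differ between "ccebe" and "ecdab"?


Comparing "ccebe" and "ecdab" position by position:
  Position 0: 'c' vs 'e' => DIFFER
  Position 1: 'c' vs 'c' => same
  Position 2: 'e' vs 'd' => DIFFER
  Position 3: 'b' vs 'a' => DIFFER
  Position 4: 'e' vs 'b' => DIFFER
Positions that differ: 4

4


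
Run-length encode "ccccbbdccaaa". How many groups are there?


Input: ccccbbdccaaa
Scanning for consecutive runs:
  Group 1: 'c' x 4 (positions 0-3)
  Group 2: 'b' x 2 (positions 4-5)
  Group 3: 'd' x 1 (positions 6-6)
  Group 4: 'c' x 2 (positions 7-8)
  Group 5: 'a' x 3 (positions 9-11)
Total groups: 5

5


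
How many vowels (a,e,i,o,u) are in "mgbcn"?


Input: mgbcn
Checking each character:
  'm' at position 0: consonant
  'g' at position 1: consonant
  'b' at position 2: consonant
  'c' at position 3: consonant
  'n' at position 4: consonant
Total vowels: 0

0


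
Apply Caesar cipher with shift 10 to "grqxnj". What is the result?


Caesar cipher: shift "grqxnj" by 10
  'g' (pos 6) + 10 = pos 16 = 'q'
  'r' (pos 17) + 10 = pos 1 = 'b'
  'q' (pos 16) + 10 = pos 0 = 'a'
  'x' (pos 23) + 10 = pos 7 = 'h'
  'n' (pos 13) + 10 = pos 23 = 'x'
  'j' (pos 9) + 10 = pos 19 = 't'
Result: qbahxt

qbahxt


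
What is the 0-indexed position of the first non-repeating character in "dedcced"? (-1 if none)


Input: dedcced
Character frequencies:
  'c': 2
  'd': 3
  'e': 2
Scanning left to right for freq == 1:
  Position 0 ('d'): freq=3, skip
  Position 1 ('e'): freq=2, skip
  Position 2 ('d'): freq=3, skip
  Position 3 ('c'): freq=2, skip
  Position 4 ('c'): freq=2, skip
  Position 5 ('e'): freq=2, skip
  Position 6 ('d'): freq=3, skip
  No unique character found => answer = -1

-1


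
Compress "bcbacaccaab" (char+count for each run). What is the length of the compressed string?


Input: bcbacaccaab
Runs:
  'b' x 1 => "b1"
  'c' x 1 => "c1"
  'b' x 1 => "b1"
  'a' x 1 => "a1"
  'c' x 1 => "c1"
  'a' x 1 => "a1"
  'c' x 2 => "c2"
  'a' x 2 => "a2"
  'b' x 1 => "b1"
Compressed: "b1c1b1a1c1a1c2a2b1"
Compressed length: 18

18


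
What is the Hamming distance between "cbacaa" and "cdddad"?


Comparing "cbacaa" and "cdddad" position by position:
  Position 0: 'c' vs 'c' => same
  Position 1: 'b' vs 'd' => differ
  Position 2: 'a' vs 'd' => differ
  Position 3: 'c' vs 'd' => differ
  Position 4: 'a' vs 'a' => same
  Position 5: 'a' vs 'd' => differ
Total differences (Hamming distance): 4

4


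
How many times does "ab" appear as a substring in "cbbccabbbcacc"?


Searching for "ab" in "cbbccabbbcacc"
Scanning each position:
  Position 0: "cb" => no
  Position 1: "bb" => no
  Position 2: "bc" => no
  Position 3: "cc" => no
  Position 4: "ca" => no
  Position 5: "ab" => MATCH
  Position 6: "bb" => no
  Position 7: "bb" => no
  Position 8: "bc" => no
  Position 9: "ca" => no
  Position 10: "ac" => no
  Position 11: "cc" => no
Total occurrences: 1

1


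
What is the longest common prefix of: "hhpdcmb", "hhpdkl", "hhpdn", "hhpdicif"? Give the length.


Words: hhpdcmb, hhpdkl, hhpdn, hhpdicif
  Position 0: all 'h' => match
  Position 1: all 'h' => match
  Position 2: all 'p' => match
  Position 3: all 'd' => match
  Position 4: ('c', 'k', 'n', 'i') => mismatch, stop
LCP = "hhpd" (length 4)

4


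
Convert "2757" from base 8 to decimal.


Input: "2757" in base 8
Positional expansion:
  Digit '2' (value 2) x 8^3 = 1024
  Digit '7' (value 7) x 8^2 = 448
  Digit '5' (value 5) x 8^1 = 40
  Digit '7' (value 7) x 8^0 = 7
Sum = 1519

1519


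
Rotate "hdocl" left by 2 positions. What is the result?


Input: "hdocl", rotate left by 2
First 2 characters: "hd"
Remaining characters: "ocl"
Concatenate remaining + first: "ocl" + "hd" = "oclhd"

oclhd


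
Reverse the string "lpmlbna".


Input: lpmlbna
Reading characters right to left:
  Position 6: 'a'
  Position 5: 'n'
  Position 4: 'b'
  Position 3: 'l'
  Position 2: 'm'
  Position 1: 'p'
  Position 0: 'l'
Reversed: anblmpl

anblmpl


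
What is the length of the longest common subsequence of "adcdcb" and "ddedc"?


LCS of "adcdcb" and "ddedc"
DP table:
           d    d    e    d    c
      0    0    0    0    0    0
  a   0    0    0    0    0    0
  d   0    1    1    1    1    1
  c   0    1    1    1    1    2
  d   0    1    2    2    2    2
  c   0    1    2    2    2    3
  b   0    1    2    2    2    3
LCS length = dp[6][5] = 3

3


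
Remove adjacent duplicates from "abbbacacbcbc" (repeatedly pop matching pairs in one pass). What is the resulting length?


Input: abbbacacbcbc
Stack-based adjacent duplicate removal:
  Read 'a': push. Stack: a
  Read 'b': push. Stack: ab
  Read 'b': matches stack top 'b' => pop. Stack: a
  Read 'b': push. Stack: ab
  Read 'a': push. Stack: aba
  Read 'c': push. Stack: abac
  Read 'a': push. Stack: abaca
  Read 'c': push. Stack: abacac
  Read 'b': push. Stack: abacacb
  Read 'c': push. Stack: abacacbc
  Read 'b': push. Stack: abacacbcb
  Read 'c': push. Stack: abacacbcbc
Final stack: "abacacbcbc" (length 10)

10


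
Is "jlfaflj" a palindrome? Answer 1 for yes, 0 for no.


Input: jlfaflj
Reversed: jlfaflj
  Compare pos 0 ('j') with pos 6 ('j'): match
  Compare pos 1 ('l') with pos 5 ('l'): match
  Compare pos 2 ('f') with pos 4 ('f'): match
Result: palindrome

1


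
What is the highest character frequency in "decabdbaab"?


Input: decabdbaab
Character counts:
  'a': 3
  'b': 3
  'c': 1
  'd': 2
  'e': 1
Maximum frequency: 3

3


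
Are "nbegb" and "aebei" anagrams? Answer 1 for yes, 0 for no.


Strings: "nbegb", "aebei"
Sorted first:  bbegn
Sorted second: abeei
Differ at position 0: 'b' vs 'a' => not anagrams

0


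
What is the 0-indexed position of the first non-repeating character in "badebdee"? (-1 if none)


Input: badebdee
Character frequencies:
  'a': 1
  'b': 2
  'd': 2
  'e': 3
Scanning left to right for freq == 1:
  Position 0 ('b'): freq=2, skip
  Position 1 ('a'): unique! => answer = 1

1


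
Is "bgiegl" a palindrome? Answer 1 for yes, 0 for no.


Input: bgiegl
Reversed: lgeigb
  Compare pos 0 ('b') with pos 5 ('l'): MISMATCH
  Compare pos 1 ('g') with pos 4 ('g'): match
  Compare pos 2 ('i') with pos 3 ('e'): MISMATCH
Result: not a palindrome

0


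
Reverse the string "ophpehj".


Input: ophpehj
Reading characters right to left:
  Position 6: 'j'
  Position 5: 'h'
  Position 4: 'e'
  Position 3: 'p'
  Position 2: 'h'
  Position 1: 'p'
  Position 0: 'o'
Reversed: jhephpo

jhephpo


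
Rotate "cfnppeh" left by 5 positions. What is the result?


Input: "cfnppeh", rotate left by 5
First 5 characters: "cfnpp"
Remaining characters: "eh"
Concatenate remaining + first: "eh" + "cfnpp" = "ehcfnpp"

ehcfnpp


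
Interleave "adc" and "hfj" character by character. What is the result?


Interleaving "adc" and "hfj":
  Position 0: 'a' from first, 'h' from second => "ah"
  Position 1: 'd' from first, 'f' from second => "df"
  Position 2: 'c' from first, 'j' from second => "cj"
Result: ahdfcj

ahdfcj


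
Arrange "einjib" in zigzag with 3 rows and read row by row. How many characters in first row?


Zigzag "einjib" into 3 rows:
Placing characters:
  'e' => row 0
  'i' => row 1
  'n' => row 2
  'j' => row 1
  'i' => row 0
  'b' => row 1
Rows:
  Row 0: "ei"
  Row 1: "ijb"
  Row 2: "n"
First row length: 2

2


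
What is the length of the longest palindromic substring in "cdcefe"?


Input: "cdcefe"
Checking substrings for palindromes:
  [0:3] "cdc" (len 3) => palindrome
  [3:6] "efe" (len 3) => palindrome
Longest palindromic substring: "cdc" with length 3

3


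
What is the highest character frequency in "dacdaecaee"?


Input: dacdaecaee
Character counts:
  'a': 3
  'c': 2
  'd': 2
  'e': 3
Maximum frequency: 3

3


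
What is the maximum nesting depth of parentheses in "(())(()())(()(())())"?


Input: "(())(()())(()(())())"
Tracking depth:
  Position 0 '(': depth becomes 1
  Position 1 '(': depth becomes 2
  Position 2 ')': depth becomes 1
  Position 3 ')': depth becomes 0
  Position 4 '(': depth becomes 1
  Position 5 '(': depth becomes 2
  Position 6 ')': depth becomes 1
  Position 7 '(': depth becomes 2
  Position 8 ')': depth becomes 1
  Position 9 ')': depth becomes 0
  Position 10 '(': depth becomes 1
  Position 11 '(': depth becomes 2
  Position 12 ')': depth becomes 1
  Position 13 '(': depth becomes 2
  Position 14 '(': depth becomes 3
  Position 15 ')': depth becomes 2
  Position 16 ')': depth becomes 1
  Position 17 '(': depth becomes 2
  Position 18 ')': depth becomes 1
  Position 19 ')': depth becomes 0
Maximum depth reached: 3

3


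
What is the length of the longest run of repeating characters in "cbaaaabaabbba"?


Input: "cbaaaabaabbba"
Scanning for longest run:
  Position 1 ('b'): new char, reset run to 1
  Position 2 ('a'): new char, reset run to 1
  Position 3 ('a'): continues run of 'a', length=2
  Position 4 ('a'): continues run of 'a', length=3
  Position 5 ('a'): continues run of 'a', length=4
  Position 6 ('b'): new char, reset run to 1
  Position 7 ('a'): new char, reset run to 1
  Position 8 ('a'): continues run of 'a', length=2
  Position 9 ('b'): new char, reset run to 1
  Position 10 ('b'): continues run of 'b', length=2
  Position 11 ('b'): continues run of 'b', length=3
  Position 12 ('a'): new char, reset run to 1
Longest run: 'a' with length 4

4


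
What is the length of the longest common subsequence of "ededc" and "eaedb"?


LCS of "ededc" and "eaedb"
DP table:
           e    a    e    d    b
      0    0    0    0    0    0
  e   0    1    1    1    1    1
  d   0    1    1    1    2    2
  e   0    1    1    2    2    2
  d   0    1    1    2    3    3
  c   0    1    1    2    3    3
LCS length = dp[5][5] = 3

3


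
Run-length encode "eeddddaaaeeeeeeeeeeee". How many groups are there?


Input: eeddddaaaeeeeeeeeeeee
Scanning for consecutive runs:
  Group 1: 'e' x 2 (positions 0-1)
  Group 2: 'd' x 4 (positions 2-5)
  Group 3: 'a' x 3 (positions 6-8)
  Group 4: 'e' x 12 (positions 9-20)
Total groups: 4

4


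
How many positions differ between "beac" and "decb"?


Comparing "beac" and "decb" position by position:
  Position 0: 'b' vs 'd' => DIFFER
  Position 1: 'e' vs 'e' => same
  Position 2: 'a' vs 'c' => DIFFER
  Position 3: 'c' vs 'b' => DIFFER
Positions that differ: 3

3


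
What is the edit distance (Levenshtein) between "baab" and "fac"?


Computing edit distance: "baab" -> "fac"
DP table:
           f    a    c
      0    1    2    3
  b   1    1    2    3
  a   2    2    1    2
  a   3    3    2    2
  b   4    4    3    3
Edit distance = dp[4][3] = 3

3


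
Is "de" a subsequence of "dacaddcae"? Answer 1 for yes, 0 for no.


Check if "de" is a subsequence of "dacaddcae"
Greedy scan:
  Position 0 ('d'): matches sub[0] = 'd'
  Position 1 ('a'): no match needed
  Position 2 ('c'): no match needed
  Position 3 ('a'): no match needed
  Position 4 ('d'): no match needed
  Position 5 ('d'): no match needed
  Position 6 ('c'): no match needed
  Position 7 ('a'): no match needed
  Position 8 ('e'): matches sub[1] = 'e'
All 2 characters matched => is a subsequence

1


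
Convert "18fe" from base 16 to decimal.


Input: "18fe" in base 16
Positional expansion:
  Digit '1' (value 1) x 16^3 = 4096
  Digit '8' (value 8) x 16^2 = 2048
  Digit 'f' (value 15) x 16^1 = 240
  Digit 'e' (value 14) x 16^0 = 14
Sum = 6398

6398


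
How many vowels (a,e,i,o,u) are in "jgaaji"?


Input: jgaaji
Checking each character:
  'j' at position 0: consonant
  'g' at position 1: consonant
  'a' at position 2: vowel (running total: 1)
  'a' at position 3: vowel (running total: 2)
  'j' at position 4: consonant
  'i' at position 5: vowel (running total: 3)
Total vowels: 3

3


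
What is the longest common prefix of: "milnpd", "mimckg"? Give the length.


Words: milnpd, mimckg
  Position 0: all 'm' => match
  Position 1: all 'i' => match
  Position 2: ('l', 'm') => mismatch, stop
LCP = "mi" (length 2)

2


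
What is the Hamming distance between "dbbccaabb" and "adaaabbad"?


Comparing "dbbccaabb" and "adaaabbad" position by position:
  Position 0: 'd' vs 'a' => differ
  Position 1: 'b' vs 'd' => differ
  Position 2: 'b' vs 'a' => differ
  Position 3: 'c' vs 'a' => differ
  Position 4: 'c' vs 'a' => differ
  Position 5: 'a' vs 'b' => differ
  Position 6: 'a' vs 'b' => differ
  Position 7: 'b' vs 'a' => differ
  Position 8: 'b' vs 'd' => differ
Total differences (Hamming distance): 9

9


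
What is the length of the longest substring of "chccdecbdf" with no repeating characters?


Input: "chccdecbdf"
Sliding window (track last position of each char):
  Position 0 ('c'): window [0,0] length 1 -- new best
  Position 1 ('h'): window [0,1] length 2 -- new best
  Position 2 ('c'): repeat (last at 0), move window start to 1
  Position 2 ('c'): window [1,2] length 2
  Position 3 ('c'): repeat (last at 2), move window start to 3
  Position 3 ('c'): window [3,3] length 1
  Position 4 ('d'): window [3,4] length 2
  Position 5 ('e'): window [3,5] length 3 -- new best
  Position 6 ('c'): repeat (last at 3), move window start to 4
  Position 6 ('c'): window [4,6] length 3
  Position 7 ('b'): window [4,7] length 4 -- new best
  Position 8 ('d'): repeat (last at 4), move window start to 5
  Position 8 ('d'): window [5,8] length 4
  Position 9 ('f'): window [5,9] length 5 -- new best
Longest substring with no repeats: "ecbdf" with length 5

5


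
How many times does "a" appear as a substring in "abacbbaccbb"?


Searching for "a" in "abacbbaccbb"
Scanning each position:
  Position 0: "a" => MATCH
  Position 1: "b" => no
  Position 2: "a" => MATCH
  Position 3: "c" => no
  Position 4: "b" => no
  Position 5: "b" => no
  Position 6: "a" => MATCH
  Position 7: "c" => no
  Position 8: "c" => no
  Position 9: "b" => no
  Position 10: "b" => no
Total occurrences: 3

3


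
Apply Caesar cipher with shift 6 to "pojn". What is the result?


Caesar cipher: shift "pojn" by 6
  'p' (pos 15) + 6 = pos 21 = 'v'
  'o' (pos 14) + 6 = pos 20 = 'u'
  'j' (pos 9) + 6 = pos 15 = 'p'
  'n' (pos 13) + 6 = pos 19 = 't'
Result: vupt

vupt


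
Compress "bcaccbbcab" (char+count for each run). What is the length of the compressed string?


Input: bcaccbbcab
Runs:
  'b' x 1 => "b1"
  'c' x 1 => "c1"
  'a' x 1 => "a1"
  'c' x 2 => "c2"
  'b' x 2 => "b2"
  'c' x 1 => "c1"
  'a' x 1 => "a1"
  'b' x 1 => "b1"
Compressed: "b1c1a1c2b2c1a1b1"
Compressed length: 16

16


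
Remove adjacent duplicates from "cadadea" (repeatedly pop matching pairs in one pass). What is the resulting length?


Input: cadadea
Stack-based adjacent duplicate removal:
  Read 'c': push. Stack: c
  Read 'a': push. Stack: ca
  Read 'd': push. Stack: cad
  Read 'a': push. Stack: cada
  Read 'd': push. Stack: cadad
  Read 'e': push. Stack: cadade
  Read 'a': push. Stack: cadadea
Final stack: "cadadea" (length 7)

7


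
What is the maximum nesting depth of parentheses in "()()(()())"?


Input: "()()(()())"
Tracking depth:
  Position 0 '(': depth becomes 1
  Position 1 ')': depth becomes 0
  Position 2 '(': depth becomes 1
  Position 3 ')': depth becomes 0
  Position 4 '(': depth becomes 1
  Position 5 '(': depth becomes 2
  Position 6 ')': depth becomes 1
  Position 7 '(': depth becomes 2
  Position 8 ')': depth becomes 1
  Position 9 ')': depth becomes 0
Maximum depth reached: 2

2


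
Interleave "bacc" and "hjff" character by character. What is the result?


Interleaving "bacc" and "hjff":
  Position 0: 'b' from first, 'h' from second => "bh"
  Position 1: 'a' from first, 'j' from second => "aj"
  Position 2: 'c' from first, 'f' from second => "cf"
  Position 3: 'c' from first, 'f' from second => "cf"
Result: bhajcfcf

bhajcfcf


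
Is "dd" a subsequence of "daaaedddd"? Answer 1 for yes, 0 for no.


Check if "dd" is a subsequence of "daaaedddd"
Greedy scan:
  Position 0 ('d'): matches sub[0] = 'd'
  Position 1 ('a'): no match needed
  Position 2 ('a'): no match needed
  Position 3 ('a'): no match needed
  Position 4 ('e'): no match needed
  Position 5 ('d'): matches sub[1] = 'd'
  Position 6 ('d'): no match needed
  Position 7 ('d'): no match needed
  Position 8 ('d'): no match needed
All 2 characters matched => is a subsequence

1


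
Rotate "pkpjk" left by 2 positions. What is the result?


Input: "pkpjk", rotate left by 2
First 2 characters: "pk"
Remaining characters: "pjk"
Concatenate remaining + first: "pjk" + "pk" = "pjkpk"

pjkpk


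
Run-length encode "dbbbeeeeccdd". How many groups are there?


Input: dbbbeeeeccdd
Scanning for consecutive runs:
  Group 1: 'd' x 1 (positions 0-0)
  Group 2: 'b' x 3 (positions 1-3)
  Group 3: 'e' x 4 (positions 4-7)
  Group 4: 'c' x 2 (positions 8-9)
  Group 5: 'd' x 2 (positions 10-11)
Total groups: 5

5


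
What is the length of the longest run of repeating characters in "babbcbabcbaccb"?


Input: "babbcbabcbaccb"
Scanning for longest run:
  Position 1 ('a'): new char, reset run to 1
  Position 2 ('b'): new char, reset run to 1
  Position 3 ('b'): continues run of 'b', length=2
  Position 4 ('c'): new char, reset run to 1
  Position 5 ('b'): new char, reset run to 1
  Position 6 ('a'): new char, reset run to 1
  Position 7 ('b'): new char, reset run to 1
  Position 8 ('c'): new char, reset run to 1
  Position 9 ('b'): new char, reset run to 1
  Position 10 ('a'): new char, reset run to 1
  Position 11 ('c'): new char, reset run to 1
  Position 12 ('c'): continues run of 'c', length=2
  Position 13 ('b'): new char, reset run to 1
Longest run: 'b' with length 2

2


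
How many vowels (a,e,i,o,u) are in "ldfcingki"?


Input: ldfcingki
Checking each character:
  'l' at position 0: consonant
  'd' at position 1: consonant
  'f' at position 2: consonant
  'c' at position 3: consonant
  'i' at position 4: vowel (running total: 1)
  'n' at position 5: consonant
  'g' at position 6: consonant
  'k' at position 7: consonant
  'i' at position 8: vowel (running total: 2)
Total vowels: 2

2


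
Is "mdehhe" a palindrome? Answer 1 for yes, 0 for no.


Input: mdehhe
Reversed: ehhedm
  Compare pos 0 ('m') with pos 5 ('e'): MISMATCH
  Compare pos 1 ('d') with pos 4 ('h'): MISMATCH
  Compare pos 2 ('e') with pos 3 ('h'): MISMATCH
Result: not a palindrome

0


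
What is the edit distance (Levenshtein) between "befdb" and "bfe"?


Computing edit distance: "befdb" -> "bfe"
DP table:
           b    f    e
      0    1    2    3
  b   1    0    1    2
  e   2    1    1    1
  f   3    2    1    2
  d   4    3    2    2
  b   5    4    3    3
Edit distance = dp[5][3] = 3

3


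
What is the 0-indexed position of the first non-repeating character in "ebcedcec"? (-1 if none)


Input: ebcedcec
Character frequencies:
  'b': 1
  'c': 3
  'd': 1
  'e': 3
Scanning left to right for freq == 1:
  Position 0 ('e'): freq=3, skip
  Position 1 ('b'): unique! => answer = 1

1


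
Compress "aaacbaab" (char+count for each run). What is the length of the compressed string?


Input: aaacbaab
Runs:
  'a' x 3 => "a3"
  'c' x 1 => "c1"
  'b' x 1 => "b1"
  'a' x 2 => "a2"
  'b' x 1 => "b1"
Compressed: "a3c1b1a2b1"
Compressed length: 10

10


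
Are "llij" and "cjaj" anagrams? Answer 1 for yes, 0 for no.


Strings: "llij", "cjaj"
Sorted first:  ijll
Sorted second: acjj
Differ at position 0: 'i' vs 'a' => not anagrams

0


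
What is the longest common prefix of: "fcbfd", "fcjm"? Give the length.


Words: fcbfd, fcjm
  Position 0: all 'f' => match
  Position 1: all 'c' => match
  Position 2: ('b', 'j') => mismatch, stop
LCP = "fc" (length 2)

2


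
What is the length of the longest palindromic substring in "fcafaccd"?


Input: "fcafaccd"
Checking substrings for palindromes:
  [1:6] "cafac" (len 5) => palindrome
  [2:5] "afa" (len 3) => palindrome
  [5:7] "cc" (len 2) => palindrome
Longest palindromic substring: "cafac" with length 5

5


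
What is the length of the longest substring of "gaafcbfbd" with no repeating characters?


Input: "gaafcbfbd"
Sliding window (track last position of each char):
  Position 0 ('g'): window [0,0] length 1 -- new best
  Position 1 ('a'): window [0,1] length 2 -- new best
  Position 2 ('a'): repeat (last at 1), move window start to 2
  Position 2 ('a'): window [2,2] length 1
  Position 3 ('f'): window [2,3] length 2
  Position 4 ('c'): window [2,4] length 3 -- new best
  Position 5 ('b'): window [2,5] length 4 -- new best
  Position 6 ('f'): repeat (last at 3), move window start to 4
  Position 6 ('f'): window [4,6] length 3
  Position 7 ('b'): repeat (last at 5), move window start to 6
  Position 7 ('b'): window [6,7] length 2
  Position 8 ('d'): window [6,8] length 3
Longest substring with no repeats: "afcb" with length 4

4


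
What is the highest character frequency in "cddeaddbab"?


Input: cddeaddbab
Character counts:
  'a': 2
  'b': 2
  'c': 1
  'd': 4
  'e': 1
Maximum frequency: 4

4


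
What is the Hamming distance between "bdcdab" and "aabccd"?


Comparing "bdcdab" and "aabccd" position by position:
  Position 0: 'b' vs 'a' => differ
  Position 1: 'd' vs 'a' => differ
  Position 2: 'c' vs 'b' => differ
  Position 3: 'd' vs 'c' => differ
  Position 4: 'a' vs 'c' => differ
  Position 5: 'b' vs 'd' => differ
Total differences (Hamming distance): 6

6


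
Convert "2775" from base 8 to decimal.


Input: "2775" in base 8
Positional expansion:
  Digit '2' (value 2) x 8^3 = 1024
  Digit '7' (value 7) x 8^2 = 448
  Digit '7' (value 7) x 8^1 = 56
  Digit '5' (value 5) x 8^0 = 5
Sum = 1533

1533


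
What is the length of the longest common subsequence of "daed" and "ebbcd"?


LCS of "daed" and "ebbcd"
DP table:
           e    b    b    c    d
      0    0    0    0    0    0
  d   0    0    0    0    0    1
  a   0    0    0    0    0    1
  e   0    1    1    1    1    1
  d   0    1    1    1    1    2
LCS length = dp[4][5] = 2

2


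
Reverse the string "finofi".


Input: finofi
Reading characters right to left:
  Position 5: 'i'
  Position 4: 'f'
  Position 3: 'o'
  Position 2: 'n'
  Position 1: 'i'
  Position 0: 'f'
Reversed: ifonif

ifonif


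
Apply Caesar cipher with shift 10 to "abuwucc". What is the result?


Caesar cipher: shift "abuwucc" by 10
  'a' (pos 0) + 10 = pos 10 = 'k'
  'b' (pos 1) + 10 = pos 11 = 'l'
  'u' (pos 20) + 10 = pos 4 = 'e'
  'w' (pos 22) + 10 = pos 6 = 'g'
  'u' (pos 20) + 10 = pos 4 = 'e'
  'c' (pos 2) + 10 = pos 12 = 'm'
  'c' (pos 2) + 10 = pos 12 = 'm'
Result: klegemm

klegemm


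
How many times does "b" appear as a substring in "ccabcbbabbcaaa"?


Searching for "b" in "ccabcbbabbcaaa"
Scanning each position:
  Position 0: "c" => no
  Position 1: "c" => no
  Position 2: "a" => no
  Position 3: "b" => MATCH
  Position 4: "c" => no
  Position 5: "b" => MATCH
  Position 6: "b" => MATCH
  Position 7: "a" => no
  Position 8: "b" => MATCH
  Position 9: "b" => MATCH
  Position 10: "c" => no
  Position 11: "a" => no
  Position 12: "a" => no
  Position 13: "a" => no
Total occurrences: 5

5


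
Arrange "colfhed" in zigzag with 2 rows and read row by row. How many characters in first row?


Zigzag "colfhed" into 2 rows:
Placing characters:
  'c' => row 0
  'o' => row 1
  'l' => row 0
  'f' => row 1
  'h' => row 0
  'e' => row 1
  'd' => row 0
Rows:
  Row 0: "clhd"
  Row 1: "ofe"
First row length: 4

4


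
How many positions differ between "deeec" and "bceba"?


Comparing "deeec" and "bceba" position by position:
  Position 0: 'd' vs 'b' => DIFFER
  Position 1: 'e' vs 'c' => DIFFER
  Position 2: 'e' vs 'e' => same
  Position 3: 'e' vs 'b' => DIFFER
  Position 4: 'c' vs 'a' => DIFFER
Positions that differ: 4

4


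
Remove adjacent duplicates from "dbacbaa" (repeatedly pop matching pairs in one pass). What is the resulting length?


Input: dbacbaa
Stack-based adjacent duplicate removal:
  Read 'd': push. Stack: d
  Read 'b': push. Stack: db
  Read 'a': push. Stack: dba
  Read 'c': push. Stack: dbac
  Read 'b': push. Stack: dbacb
  Read 'a': push. Stack: dbacba
  Read 'a': matches stack top 'a' => pop. Stack: dbacb
Final stack: "dbacb" (length 5)

5


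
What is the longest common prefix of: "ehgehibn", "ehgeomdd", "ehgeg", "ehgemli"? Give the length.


Words: ehgehibn, ehgeomdd, ehgeg, ehgemli
  Position 0: all 'e' => match
  Position 1: all 'h' => match
  Position 2: all 'g' => match
  Position 3: all 'e' => match
  Position 4: ('h', 'o', 'g', 'm') => mismatch, stop
LCP = "ehge" (length 4)

4


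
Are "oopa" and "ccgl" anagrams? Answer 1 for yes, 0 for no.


Strings: "oopa", "ccgl"
Sorted first:  aoop
Sorted second: ccgl
Differ at position 0: 'a' vs 'c' => not anagrams

0


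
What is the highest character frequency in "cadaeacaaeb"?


Input: cadaeacaaeb
Character counts:
  'a': 5
  'b': 1
  'c': 2
  'd': 1
  'e': 2
Maximum frequency: 5

5


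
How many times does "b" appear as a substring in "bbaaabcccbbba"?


Searching for "b" in "bbaaabcccbbba"
Scanning each position:
  Position 0: "b" => MATCH
  Position 1: "b" => MATCH
  Position 2: "a" => no
  Position 3: "a" => no
  Position 4: "a" => no
  Position 5: "b" => MATCH
  Position 6: "c" => no
  Position 7: "c" => no
  Position 8: "c" => no
  Position 9: "b" => MATCH
  Position 10: "b" => MATCH
  Position 11: "b" => MATCH
  Position 12: "a" => no
Total occurrences: 6

6


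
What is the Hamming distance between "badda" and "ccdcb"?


Comparing "badda" and "ccdcb" position by position:
  Position 0: 'b' vs 'c' => differ
  Position 1: 'a' vs 'c' => differ
  Position 2: 'd' vs 'd' => same
  Position 3: 'd' vs 'c' => differ
  Position 4: 'a' vs 'b' => differ
Total differences (Hamming distance): 4

4


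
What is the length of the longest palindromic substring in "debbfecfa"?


Input: "debbfecfa"
Checking substrings for palindromes:
  [2:4] "bb" (len 2) => palindrome
Longest palindromic substring: "bb" with length 2

2


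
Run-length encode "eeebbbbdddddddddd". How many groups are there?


Input: eeebbbbdddddddddd
Scanning for consecutive runs:
  Group 1: 'e' x 3 (positions 0-2)
  Group 2: 'b' x 4 (positions 3-6)
  Group 3: 'd' x 10 (positions 7-16)
Total groups: 3

3


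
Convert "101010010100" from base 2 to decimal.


Input: "101010010100" in base 2
Positional expansion:
  Digit '1' (value 1) x 2^11 = 2048
  Digit '0' (value 0) x 2^10 = 0
  Digit '1' (value 1) x 2^9 = 512
  Digit '0' (value 0) x 2^8 = 0
  Digit '1' (value 1) x 2^7 = 128
  Digit '0' (value 0) x 2^6 = 0
  Digit '0' (value 0) x 2^5 = 0
  Digit '1' (value 1) x 2^4 = 16
  Digit '0' (value 0) x 2^3 = 0
  Digit '1' (value 1) x 2^2 = 4
  Digit '0' (value 0) x 2^1 = 0
  Digit '0' (value 0) x 2^0 = 0
Sum = 2708

2708


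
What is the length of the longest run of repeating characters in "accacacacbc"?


Input: "accacacacbc"
Scanning for longest run:
  Position 1 ('c'): new char, reset run to 1
  Position 2 ('c'): continues run of 'c', length=2
  Position 3 ('a'): new char, reset run to 1
  Position 4 ('c'): new char, reset run to 1
  Position 5 ('a'): new char, reset run to 1
  Position 6 ('c'): new char, reset run to 1
  Position 7 ('a'): new char, reset run to 1
  Position 8 ('c'): new char, reset run to 1
  Position 9 ('b'): new char, reset run to 1
  Position 10 ('c'): new char, reset run to 1
Longest run: 'c' with length 2

2


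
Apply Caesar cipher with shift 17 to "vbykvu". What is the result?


Caesar cipher: shift "vbykvu" by 17
  'v' (pos 21) + 17 = pos 12 = 'm'
  'b' (pos 1) + 17 = pos 18 = 's'
  'y' (pos 24) + 17 = pos 15 = 'p'
  'k' (pos 10) + 17 = pos 1 = 'b'
  'v' (pos 21) + 17 = pos 12 = 'm'
  'u' (pos 20) + 17 = pos 11 = 'l'
Result: mspbml

mspbml


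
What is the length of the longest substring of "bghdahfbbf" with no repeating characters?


Input: "bghdahfbbf"
Sliding window (track last position of each char):
  Position 0 ('b'): window [0,0] length 1 -- new best
  Position 1 ('g'): window [0,1] length 2 -- new best
  Position 2 ('h'): window [0,2] length 3 -- new best
  Position 3 ('d'): window [0,3] length 4 -- new best
  Position 4 ('a'): window [0,4] length 5 -- new best
  Position 5 ('h'): repeat (last at 2), move window start to 3
  Position 5 ('h'): window [3,5] length 3
  Position 6 ('f'): window [3,6] length 4
  Position 7 ('b'): window [3,7] length 5
  Position 8 ('b'): repeat (last at 7), move window start to 8
  Position 8 ('b'): window [8,8] length 1
  Position 9 ('f'): window [8,9] length 2
Longest substring with no repeats: "bghda" with length 5

5
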